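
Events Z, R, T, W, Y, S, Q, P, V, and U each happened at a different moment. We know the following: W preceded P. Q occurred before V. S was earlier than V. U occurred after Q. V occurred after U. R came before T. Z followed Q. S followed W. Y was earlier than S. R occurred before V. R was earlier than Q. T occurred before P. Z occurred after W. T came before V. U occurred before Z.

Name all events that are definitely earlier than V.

Directly stated before V: Q, R, S, T, and U.
W reaches V via W → S → V.
Y reaches V via Y → S → V.
No chain forces P (or any of the others) ahead of V.

Q, R, S, T, U, W, Y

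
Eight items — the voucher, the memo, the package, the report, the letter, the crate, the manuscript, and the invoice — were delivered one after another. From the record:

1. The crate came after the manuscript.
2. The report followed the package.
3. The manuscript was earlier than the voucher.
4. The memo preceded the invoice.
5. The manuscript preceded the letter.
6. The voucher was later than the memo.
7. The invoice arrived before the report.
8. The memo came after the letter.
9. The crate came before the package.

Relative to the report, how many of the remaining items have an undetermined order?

Forced before the report: the crate, the invoice, the letter, the manuscript, the memo, and the package.
That leaves the voucher with no forced order relative to the report — 1.

1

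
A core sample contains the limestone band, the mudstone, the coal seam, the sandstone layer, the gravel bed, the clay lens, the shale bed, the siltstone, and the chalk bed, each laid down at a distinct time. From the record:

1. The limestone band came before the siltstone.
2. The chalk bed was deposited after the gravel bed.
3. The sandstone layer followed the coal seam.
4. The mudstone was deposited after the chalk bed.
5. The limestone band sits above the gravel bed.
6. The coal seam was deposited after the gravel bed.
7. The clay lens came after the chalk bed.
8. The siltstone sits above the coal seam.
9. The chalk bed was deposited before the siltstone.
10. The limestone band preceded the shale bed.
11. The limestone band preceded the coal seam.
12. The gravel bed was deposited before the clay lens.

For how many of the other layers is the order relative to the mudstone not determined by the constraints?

6

Forced before the mudstone: the chalk bed and the gravel bed.
That leaves the clay lens, the coal seam, the limestone band, the sandstone layer, the shale bed, and the siltstone with no forced order relative to the mudstone — 6.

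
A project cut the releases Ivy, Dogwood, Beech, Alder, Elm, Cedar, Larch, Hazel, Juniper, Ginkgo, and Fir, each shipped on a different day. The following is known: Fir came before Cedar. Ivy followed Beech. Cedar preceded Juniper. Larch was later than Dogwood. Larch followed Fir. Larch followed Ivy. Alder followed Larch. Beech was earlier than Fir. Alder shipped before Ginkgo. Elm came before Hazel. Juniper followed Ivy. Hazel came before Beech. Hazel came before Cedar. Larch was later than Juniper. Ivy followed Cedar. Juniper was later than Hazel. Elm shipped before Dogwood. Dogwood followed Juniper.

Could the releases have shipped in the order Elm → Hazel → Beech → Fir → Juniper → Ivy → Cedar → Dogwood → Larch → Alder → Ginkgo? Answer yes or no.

The constraints require Cedar before Ivy, but in the proposed sequence Ivy appears ahead of Cedar. That one violation is enough.

no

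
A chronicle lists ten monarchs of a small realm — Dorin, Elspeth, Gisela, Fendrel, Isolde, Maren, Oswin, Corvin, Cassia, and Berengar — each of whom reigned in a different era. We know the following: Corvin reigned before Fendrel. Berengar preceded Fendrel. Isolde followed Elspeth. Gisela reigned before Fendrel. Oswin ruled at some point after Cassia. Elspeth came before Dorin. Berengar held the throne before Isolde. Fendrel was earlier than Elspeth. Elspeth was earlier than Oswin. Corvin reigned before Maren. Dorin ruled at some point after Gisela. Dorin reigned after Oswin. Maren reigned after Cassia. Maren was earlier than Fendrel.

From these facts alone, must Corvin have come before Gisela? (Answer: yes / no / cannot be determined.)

No chain of stated constraints runs from Corvin to Gisela, and none runs from Gisela to Corvin either.
So the relative order of Corvin and Gisela is not fixed by the given facts.

cannot be determined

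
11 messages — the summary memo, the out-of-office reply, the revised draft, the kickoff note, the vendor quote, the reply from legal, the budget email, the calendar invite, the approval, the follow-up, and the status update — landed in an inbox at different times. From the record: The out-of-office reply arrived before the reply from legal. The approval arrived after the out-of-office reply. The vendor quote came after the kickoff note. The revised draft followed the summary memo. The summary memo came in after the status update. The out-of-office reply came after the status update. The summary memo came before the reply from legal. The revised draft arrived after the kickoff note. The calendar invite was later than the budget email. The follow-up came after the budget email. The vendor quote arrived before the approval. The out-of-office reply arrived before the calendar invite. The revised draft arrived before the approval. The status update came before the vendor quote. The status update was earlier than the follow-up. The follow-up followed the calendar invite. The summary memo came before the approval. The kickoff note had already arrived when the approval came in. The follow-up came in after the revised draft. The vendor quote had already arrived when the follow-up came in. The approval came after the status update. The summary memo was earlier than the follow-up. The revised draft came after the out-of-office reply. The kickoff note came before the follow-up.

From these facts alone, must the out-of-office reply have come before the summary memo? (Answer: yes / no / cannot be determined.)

cannot be determined

No chain of stated constraints runs from the out-of-office reply to the summary memo, and none runs from the summary memo to the out-of-office reply either.
So the relative order of the out-of-office reply and the summary memo is not fixed by the given facts.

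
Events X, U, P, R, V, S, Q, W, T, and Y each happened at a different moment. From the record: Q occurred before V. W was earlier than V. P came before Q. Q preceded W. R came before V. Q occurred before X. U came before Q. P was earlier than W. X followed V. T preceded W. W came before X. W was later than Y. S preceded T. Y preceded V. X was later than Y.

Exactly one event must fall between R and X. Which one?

V

Tracing the constraints gives R → V → X, so V sits after R and before X.
No other event is forced both after R and before X.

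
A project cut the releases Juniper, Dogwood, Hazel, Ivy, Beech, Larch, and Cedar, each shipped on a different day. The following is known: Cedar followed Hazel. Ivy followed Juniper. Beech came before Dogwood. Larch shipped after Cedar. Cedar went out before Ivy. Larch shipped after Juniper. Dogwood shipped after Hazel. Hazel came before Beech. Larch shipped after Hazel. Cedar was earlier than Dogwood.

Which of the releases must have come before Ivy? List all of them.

Cedar, Hazel, Juniper

Directly stated before Ivy: Cedar and Juniper.
Hazel reaches Ivy via Hazel → Cedar → Ivy.
No chain forces Dogwood (or any of the others) ahead of Ivy.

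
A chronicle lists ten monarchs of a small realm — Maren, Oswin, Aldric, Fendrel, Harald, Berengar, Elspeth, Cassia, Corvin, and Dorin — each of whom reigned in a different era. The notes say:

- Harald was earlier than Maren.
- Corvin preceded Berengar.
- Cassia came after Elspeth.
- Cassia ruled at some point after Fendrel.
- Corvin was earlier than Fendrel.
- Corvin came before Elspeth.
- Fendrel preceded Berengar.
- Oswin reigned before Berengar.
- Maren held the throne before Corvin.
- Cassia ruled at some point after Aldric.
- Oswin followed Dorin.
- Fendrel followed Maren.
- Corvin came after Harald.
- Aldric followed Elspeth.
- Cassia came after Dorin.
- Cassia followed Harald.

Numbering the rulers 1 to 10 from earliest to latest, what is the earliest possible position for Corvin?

Harald and Maren must both come before Corvin — 2 forced predecessors.
Nothing else is forced ahead of Corvin, so their earliest slot is position 2 + 1 = 3.

3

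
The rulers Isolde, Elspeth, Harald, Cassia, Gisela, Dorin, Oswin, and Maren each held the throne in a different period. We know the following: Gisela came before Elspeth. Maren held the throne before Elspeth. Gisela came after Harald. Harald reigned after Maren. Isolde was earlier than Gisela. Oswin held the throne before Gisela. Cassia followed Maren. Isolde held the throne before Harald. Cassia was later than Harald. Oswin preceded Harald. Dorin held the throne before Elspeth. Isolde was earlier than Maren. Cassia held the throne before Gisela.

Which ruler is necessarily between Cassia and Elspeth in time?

Tracing the constraints gives Cassia → Gisela → Elspeth, so Gisela sits after Cassia and before Elspeth.
No other ruler is forced both after Cassia and before Elspeth.

Gisela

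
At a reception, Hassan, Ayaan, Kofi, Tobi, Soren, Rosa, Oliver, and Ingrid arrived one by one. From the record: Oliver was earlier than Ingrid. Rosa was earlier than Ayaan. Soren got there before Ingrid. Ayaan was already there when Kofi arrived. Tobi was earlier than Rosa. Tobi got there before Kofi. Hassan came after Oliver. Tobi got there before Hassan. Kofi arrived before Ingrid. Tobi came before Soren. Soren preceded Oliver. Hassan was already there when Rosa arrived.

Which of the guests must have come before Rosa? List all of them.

Hassan, Oliver, Soren, Tobi

Directly stated before Rosa: Hassan and Tobi.
Oliver reaches Rosa via Oliver → Hassan → Rosa.
Soren reaches Rosa via Soren → Oliver → Hassan → Rosa.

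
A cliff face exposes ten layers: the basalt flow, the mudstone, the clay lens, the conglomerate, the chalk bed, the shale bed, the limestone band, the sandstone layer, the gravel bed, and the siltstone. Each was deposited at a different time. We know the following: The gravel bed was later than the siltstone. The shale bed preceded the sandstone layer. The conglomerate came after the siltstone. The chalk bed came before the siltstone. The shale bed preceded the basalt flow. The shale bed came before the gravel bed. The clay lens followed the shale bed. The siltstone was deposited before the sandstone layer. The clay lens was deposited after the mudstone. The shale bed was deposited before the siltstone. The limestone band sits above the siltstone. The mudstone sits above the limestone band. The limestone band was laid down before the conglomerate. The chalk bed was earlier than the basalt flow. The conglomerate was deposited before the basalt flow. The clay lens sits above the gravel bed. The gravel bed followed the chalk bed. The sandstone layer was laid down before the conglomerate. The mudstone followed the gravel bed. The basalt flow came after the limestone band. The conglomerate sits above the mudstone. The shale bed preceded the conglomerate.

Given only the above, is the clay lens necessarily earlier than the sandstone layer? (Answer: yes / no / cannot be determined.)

cannot be determined

No chain of stated constraints runs from the clay lens to the sandstone layer, and none runs from the sandstone layer to the clay lens either.
So the relative order of the clay lens and the sandstone layer is not fixed by the given facts.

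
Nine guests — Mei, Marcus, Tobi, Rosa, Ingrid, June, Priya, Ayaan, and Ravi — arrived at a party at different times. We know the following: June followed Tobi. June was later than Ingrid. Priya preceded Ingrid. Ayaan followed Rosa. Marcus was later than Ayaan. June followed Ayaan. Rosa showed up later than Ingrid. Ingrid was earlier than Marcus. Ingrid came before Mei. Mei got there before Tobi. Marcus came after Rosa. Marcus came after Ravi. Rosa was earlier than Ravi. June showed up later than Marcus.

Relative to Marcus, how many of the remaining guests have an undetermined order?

2

Forced before Marcus: Ayaan, Ingrid, Priya, Ravi, and Rosa; forced after Marcus: June.
That leaves Mei and Tobi with no forced order relative to Marcus — 2.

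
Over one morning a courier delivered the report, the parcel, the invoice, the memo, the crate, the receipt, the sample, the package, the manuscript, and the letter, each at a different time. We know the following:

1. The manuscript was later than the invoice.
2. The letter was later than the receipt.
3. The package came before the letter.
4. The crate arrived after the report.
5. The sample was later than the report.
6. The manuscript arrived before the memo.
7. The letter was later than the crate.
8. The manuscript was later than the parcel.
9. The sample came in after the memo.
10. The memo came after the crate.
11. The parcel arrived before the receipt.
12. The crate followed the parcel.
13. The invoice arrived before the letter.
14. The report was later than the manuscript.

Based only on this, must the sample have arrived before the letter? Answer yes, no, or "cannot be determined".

cannot be determined

No chain of stated constraints runs from the sample to the letter, and none runs from the letter to the sample either.
So the relative order of the sample and the letter is not fixed by the given facts.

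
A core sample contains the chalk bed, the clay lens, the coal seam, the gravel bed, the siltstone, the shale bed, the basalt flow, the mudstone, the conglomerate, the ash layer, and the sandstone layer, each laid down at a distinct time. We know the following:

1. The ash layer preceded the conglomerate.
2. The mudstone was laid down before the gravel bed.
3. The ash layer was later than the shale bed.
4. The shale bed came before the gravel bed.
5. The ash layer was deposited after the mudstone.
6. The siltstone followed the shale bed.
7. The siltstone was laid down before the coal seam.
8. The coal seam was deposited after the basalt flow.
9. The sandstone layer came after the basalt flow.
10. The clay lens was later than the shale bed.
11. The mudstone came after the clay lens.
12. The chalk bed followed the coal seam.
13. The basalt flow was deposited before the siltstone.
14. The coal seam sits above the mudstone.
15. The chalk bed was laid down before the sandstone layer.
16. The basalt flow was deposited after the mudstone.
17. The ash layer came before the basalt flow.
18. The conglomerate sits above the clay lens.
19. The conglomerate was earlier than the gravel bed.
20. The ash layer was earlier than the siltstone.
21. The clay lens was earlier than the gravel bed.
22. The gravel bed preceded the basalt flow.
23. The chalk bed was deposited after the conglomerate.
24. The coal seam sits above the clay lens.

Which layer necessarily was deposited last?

the sandstone layer

Every other layer has a chain of constraints placing it before the sandstone layer, so the sandstone layer is last.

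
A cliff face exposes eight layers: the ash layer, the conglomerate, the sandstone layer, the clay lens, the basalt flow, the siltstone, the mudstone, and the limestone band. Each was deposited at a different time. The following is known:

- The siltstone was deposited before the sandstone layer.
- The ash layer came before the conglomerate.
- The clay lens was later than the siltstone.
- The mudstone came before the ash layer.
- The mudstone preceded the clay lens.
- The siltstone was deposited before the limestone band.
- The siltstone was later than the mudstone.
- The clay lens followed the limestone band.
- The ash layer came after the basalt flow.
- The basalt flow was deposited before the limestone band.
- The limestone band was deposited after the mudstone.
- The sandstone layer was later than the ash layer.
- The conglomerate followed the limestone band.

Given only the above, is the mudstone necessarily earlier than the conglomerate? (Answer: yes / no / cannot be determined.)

yes

Chain the constraints: the mudstone → the ash layer → the conglomerate. Each link is directly stated, so the mudstone comes before the conglomerate.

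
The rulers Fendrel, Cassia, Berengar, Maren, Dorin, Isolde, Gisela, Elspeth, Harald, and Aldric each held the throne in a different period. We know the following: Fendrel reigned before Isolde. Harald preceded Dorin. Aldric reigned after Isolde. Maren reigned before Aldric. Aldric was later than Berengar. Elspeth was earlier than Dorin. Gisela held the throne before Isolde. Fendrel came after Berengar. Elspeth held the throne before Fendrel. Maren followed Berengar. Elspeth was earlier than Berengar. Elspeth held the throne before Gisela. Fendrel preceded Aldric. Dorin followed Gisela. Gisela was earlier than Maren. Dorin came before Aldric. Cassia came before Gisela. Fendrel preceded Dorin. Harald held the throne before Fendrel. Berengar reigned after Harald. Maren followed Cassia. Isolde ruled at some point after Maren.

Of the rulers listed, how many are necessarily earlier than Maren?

5

Directly stated before Maren: Berengar, Cassia, and Gisela.
Elspeth reaches Maren via Elspeth → Berengar → Maren.
Harald reaches Maren via Harald → Berengar → Maren.
No chain forces Aldric (or any of the others) ahead of Maren.
That's Berengar, Cassia, Elspeth, Gisela, and Harald — 5 in all.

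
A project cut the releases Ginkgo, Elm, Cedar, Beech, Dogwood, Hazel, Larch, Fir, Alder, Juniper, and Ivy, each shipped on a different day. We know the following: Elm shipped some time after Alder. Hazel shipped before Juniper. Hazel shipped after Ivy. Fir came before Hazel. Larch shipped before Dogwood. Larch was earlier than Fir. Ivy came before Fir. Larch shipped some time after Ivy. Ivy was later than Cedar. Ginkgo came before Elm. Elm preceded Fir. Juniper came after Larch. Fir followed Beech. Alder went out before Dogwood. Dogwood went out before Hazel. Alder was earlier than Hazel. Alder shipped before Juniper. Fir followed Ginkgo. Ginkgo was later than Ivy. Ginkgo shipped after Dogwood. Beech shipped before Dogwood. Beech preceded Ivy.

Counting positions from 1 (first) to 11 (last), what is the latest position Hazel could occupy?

Hazel must come before Juniper — 1 release forced after it.
Everything else can be placed before Hazel in some valid order, so Hazel can sit as late as position 11 − 1 = 10.

10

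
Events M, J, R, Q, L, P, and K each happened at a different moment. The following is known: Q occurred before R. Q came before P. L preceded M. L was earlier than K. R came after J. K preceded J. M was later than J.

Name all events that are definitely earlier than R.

J, K, L, Q

Directly stated before R: J and Q.
K reaches R via K → J → R.
L reaches R via L → K → J → R.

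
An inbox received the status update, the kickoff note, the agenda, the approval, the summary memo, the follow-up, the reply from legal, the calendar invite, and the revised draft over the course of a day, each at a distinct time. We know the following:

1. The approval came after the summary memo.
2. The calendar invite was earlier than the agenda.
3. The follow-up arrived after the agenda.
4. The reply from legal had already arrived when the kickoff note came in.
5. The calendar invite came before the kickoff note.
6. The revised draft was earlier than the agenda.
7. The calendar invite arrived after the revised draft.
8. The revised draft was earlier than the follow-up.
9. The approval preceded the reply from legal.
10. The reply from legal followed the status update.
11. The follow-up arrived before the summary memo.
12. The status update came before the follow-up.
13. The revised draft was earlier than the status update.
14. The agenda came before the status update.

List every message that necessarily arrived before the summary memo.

Directly stated before the summary memo: the follow-up.
The agenda reaches the summary memo via the agenda → the follow-up → the summary memo.
The calendar invite reaches the summary memo via the calendar invite → the agenda → the follow-up → the summary memo.
The revised draft reaches the summary memo via the revised draft → the follow-up → the summary memo.
Likewise the status update reaches the summary memo by chaining the stated constraints.

the agenda, the calendar invite, the follow-up, the revised draft, the status update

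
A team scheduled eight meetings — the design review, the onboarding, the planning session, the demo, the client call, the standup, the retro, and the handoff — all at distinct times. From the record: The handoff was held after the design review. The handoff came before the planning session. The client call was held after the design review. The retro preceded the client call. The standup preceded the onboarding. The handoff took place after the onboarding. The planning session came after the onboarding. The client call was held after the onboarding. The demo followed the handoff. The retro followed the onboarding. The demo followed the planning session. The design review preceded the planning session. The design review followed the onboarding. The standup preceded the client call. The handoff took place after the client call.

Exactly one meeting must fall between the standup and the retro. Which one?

the onboarding

Tracing the constraints gives the standup → the onboarding → the retro, so the onboarding sits after the standup and before the retro.
No other meeting is forced both after the standup and before the retro.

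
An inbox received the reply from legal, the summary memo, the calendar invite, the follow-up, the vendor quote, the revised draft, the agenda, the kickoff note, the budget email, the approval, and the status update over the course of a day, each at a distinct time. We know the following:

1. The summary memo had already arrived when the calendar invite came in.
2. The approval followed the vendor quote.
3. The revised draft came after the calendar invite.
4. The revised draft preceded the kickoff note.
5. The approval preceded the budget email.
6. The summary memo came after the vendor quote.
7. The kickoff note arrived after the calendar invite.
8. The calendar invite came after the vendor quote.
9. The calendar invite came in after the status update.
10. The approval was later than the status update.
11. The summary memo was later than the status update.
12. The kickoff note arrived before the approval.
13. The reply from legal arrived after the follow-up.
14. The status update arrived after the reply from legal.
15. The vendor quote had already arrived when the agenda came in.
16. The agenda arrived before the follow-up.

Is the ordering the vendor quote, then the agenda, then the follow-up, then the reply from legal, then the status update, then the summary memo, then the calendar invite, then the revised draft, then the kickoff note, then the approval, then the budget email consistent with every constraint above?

yes

Check each stated constraint against the proposed order — e.g. the vendor quote is ahead of the calendar invite; the vendor quote is ahead of the approval. Every pair is in the required order; nothing is violated.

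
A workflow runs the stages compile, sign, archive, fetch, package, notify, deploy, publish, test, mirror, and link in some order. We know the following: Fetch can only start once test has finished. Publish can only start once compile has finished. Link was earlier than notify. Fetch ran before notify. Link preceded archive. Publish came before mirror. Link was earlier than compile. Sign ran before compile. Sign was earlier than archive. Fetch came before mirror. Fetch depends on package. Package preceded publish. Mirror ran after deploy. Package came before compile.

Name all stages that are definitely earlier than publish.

compile, link, package, sign

Directly stated before publish: compile and package.
Link reaches publish via link → compile → publish.
Sign reaches publish via sign → compile → publish.
No chain forces deploy (or any of the others) ahead of publish.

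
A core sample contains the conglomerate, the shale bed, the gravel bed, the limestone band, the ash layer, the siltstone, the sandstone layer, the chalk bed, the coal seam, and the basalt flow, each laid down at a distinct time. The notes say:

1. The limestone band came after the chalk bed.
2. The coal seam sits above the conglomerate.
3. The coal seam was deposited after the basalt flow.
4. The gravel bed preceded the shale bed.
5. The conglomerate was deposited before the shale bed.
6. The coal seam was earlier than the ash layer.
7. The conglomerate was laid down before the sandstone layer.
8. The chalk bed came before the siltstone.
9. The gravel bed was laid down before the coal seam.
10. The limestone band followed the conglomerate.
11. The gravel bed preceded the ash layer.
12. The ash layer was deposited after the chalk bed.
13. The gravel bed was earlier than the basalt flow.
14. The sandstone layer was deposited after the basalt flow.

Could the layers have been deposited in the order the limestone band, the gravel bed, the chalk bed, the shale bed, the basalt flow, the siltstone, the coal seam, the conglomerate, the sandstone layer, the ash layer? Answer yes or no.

The constraints require the conglomerate before the limestone band, but in the proposed sequence the limestone band appears ahead of the conglomerate. That one violation is enough.

no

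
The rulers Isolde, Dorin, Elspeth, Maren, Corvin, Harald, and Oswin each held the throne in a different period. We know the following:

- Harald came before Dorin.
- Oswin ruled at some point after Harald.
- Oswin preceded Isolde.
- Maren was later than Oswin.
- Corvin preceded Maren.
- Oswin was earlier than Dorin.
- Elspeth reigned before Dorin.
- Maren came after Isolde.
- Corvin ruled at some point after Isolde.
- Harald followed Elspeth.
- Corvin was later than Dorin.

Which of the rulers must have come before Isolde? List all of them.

Elspeth, Harald, Oswin

Directly stated before Isolde: Oswin.
Elspeth reaches Isolde via Elspeth → Harald → Oswin → Isolde.
Harald reaches Isolde via Harald → Oswin → Isolde.
No chain forces Corvin (or any of the others) ahead of Isolde.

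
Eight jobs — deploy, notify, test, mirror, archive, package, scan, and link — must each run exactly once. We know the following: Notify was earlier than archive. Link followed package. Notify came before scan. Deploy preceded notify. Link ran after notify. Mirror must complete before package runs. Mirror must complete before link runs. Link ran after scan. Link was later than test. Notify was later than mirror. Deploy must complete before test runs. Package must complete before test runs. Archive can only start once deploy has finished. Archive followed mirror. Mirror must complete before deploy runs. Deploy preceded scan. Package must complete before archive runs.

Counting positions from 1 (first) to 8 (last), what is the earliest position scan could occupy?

Deploy, mirror, and notify must all come before scan — 3 forced predecessors.
Nothing else is forced ahead of scan, so its earliest slot is position 3 + 1 = 4.

4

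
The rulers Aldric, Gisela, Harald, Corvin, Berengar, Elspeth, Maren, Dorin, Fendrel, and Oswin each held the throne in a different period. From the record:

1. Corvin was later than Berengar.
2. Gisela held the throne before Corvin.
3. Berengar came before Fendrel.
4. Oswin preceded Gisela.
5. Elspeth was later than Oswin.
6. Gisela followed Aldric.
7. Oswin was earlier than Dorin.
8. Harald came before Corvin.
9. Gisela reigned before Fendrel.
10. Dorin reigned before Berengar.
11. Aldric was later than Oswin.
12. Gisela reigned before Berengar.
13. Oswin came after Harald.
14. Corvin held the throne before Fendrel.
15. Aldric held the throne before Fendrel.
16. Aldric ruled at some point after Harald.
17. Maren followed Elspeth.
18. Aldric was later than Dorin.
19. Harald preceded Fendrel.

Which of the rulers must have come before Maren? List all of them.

Elspeth, Harald, Oswin

Directly stated before Maren: Elspeth.
Harald reaches Maren via Harald → Oswin → Elspeth → Maren.
Oswin reaches Maren via Oswin → Elspeth → Maren.
No chain forces Aldric (or any of the others) ahead of Maren.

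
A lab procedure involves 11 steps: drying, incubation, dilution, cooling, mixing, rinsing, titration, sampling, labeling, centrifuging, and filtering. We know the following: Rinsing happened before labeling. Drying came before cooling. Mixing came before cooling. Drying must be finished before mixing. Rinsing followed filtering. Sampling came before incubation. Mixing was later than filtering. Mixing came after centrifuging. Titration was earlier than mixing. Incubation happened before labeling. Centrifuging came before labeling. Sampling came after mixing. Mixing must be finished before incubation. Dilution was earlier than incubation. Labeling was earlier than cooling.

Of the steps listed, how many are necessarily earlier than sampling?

5

Directly stated before sampling: mixing.
Centrifuging reaches sampling via centrifuging → mixing → sampling.
Drying reaches sampling via drying → mixing → sampling.
Filtering reaches sampling via filtering → mixing → sampling.
Likewise titration reaches sampling by chaining the stated constraints.
That's centrifuging, drying, filtering, mixing, and titration — 5 in all.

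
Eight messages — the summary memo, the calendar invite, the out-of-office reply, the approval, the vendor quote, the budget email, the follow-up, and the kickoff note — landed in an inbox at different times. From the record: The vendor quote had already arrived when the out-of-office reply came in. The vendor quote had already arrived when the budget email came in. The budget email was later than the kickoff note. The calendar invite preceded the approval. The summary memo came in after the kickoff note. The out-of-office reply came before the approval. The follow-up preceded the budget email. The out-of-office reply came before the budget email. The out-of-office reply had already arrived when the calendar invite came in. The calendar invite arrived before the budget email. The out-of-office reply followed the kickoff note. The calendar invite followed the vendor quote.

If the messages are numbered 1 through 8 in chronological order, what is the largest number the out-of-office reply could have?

The out-of-office reply must come before the approval, the budget email, and the calendar invite — 3 messages forced after it.
Everything else can be placed before the out-of-office reply in some valid order, so the out-of-office reply can sit as late as position 8 − 3 = 5.

5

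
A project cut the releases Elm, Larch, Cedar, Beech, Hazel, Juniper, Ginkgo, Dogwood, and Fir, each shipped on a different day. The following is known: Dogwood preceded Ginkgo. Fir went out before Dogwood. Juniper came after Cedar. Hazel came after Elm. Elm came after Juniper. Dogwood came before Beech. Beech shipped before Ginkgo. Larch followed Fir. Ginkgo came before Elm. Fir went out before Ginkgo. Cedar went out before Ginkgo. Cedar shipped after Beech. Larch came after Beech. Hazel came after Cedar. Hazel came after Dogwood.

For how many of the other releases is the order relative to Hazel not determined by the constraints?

Forced before Hazel: Beech, Cedar, Dogwood, Elm, Fir, Ginkgo, and Juniper.
That leaves Larch with no forced order relative to Hazel — 1.

1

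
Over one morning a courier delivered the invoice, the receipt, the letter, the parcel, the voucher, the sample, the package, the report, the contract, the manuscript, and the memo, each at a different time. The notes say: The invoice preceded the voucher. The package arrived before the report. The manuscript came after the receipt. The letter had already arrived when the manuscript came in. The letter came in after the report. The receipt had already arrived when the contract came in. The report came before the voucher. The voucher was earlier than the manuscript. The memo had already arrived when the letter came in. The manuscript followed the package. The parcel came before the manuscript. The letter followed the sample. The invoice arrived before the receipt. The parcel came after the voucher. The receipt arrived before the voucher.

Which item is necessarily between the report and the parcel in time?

the voucher

Tracing the constraints gives the report → the voucher → the parcel, so the voucher sits after the report and before the parcel.
No other item is forced both after the report and before the parcel.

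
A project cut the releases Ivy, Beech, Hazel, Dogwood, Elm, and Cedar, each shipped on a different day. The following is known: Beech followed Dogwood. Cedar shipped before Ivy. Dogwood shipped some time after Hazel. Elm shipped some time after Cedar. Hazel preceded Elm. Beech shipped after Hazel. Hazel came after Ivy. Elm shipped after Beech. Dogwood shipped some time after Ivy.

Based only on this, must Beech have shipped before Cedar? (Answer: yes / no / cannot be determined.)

no

Tracing the constraints gives Cedar → Ivy → Hazel → Beech, so Cedar must come before Beech.
That means Beech cannot be before Cedar.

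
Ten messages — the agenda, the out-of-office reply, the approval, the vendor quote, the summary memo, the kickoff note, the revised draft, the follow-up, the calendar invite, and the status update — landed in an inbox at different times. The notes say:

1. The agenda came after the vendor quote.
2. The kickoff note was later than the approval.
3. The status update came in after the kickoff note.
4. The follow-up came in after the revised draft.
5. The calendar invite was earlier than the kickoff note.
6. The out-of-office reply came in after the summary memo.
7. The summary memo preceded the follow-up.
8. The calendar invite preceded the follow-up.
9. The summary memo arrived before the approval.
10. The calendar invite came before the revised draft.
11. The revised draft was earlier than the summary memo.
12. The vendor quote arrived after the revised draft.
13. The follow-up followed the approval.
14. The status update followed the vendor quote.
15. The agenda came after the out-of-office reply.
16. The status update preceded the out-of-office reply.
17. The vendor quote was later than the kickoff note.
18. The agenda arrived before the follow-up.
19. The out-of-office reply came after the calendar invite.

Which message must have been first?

The calendar invite has a chain of constraints placing it before every other message, so the calendar invite must be first.

the calendar invite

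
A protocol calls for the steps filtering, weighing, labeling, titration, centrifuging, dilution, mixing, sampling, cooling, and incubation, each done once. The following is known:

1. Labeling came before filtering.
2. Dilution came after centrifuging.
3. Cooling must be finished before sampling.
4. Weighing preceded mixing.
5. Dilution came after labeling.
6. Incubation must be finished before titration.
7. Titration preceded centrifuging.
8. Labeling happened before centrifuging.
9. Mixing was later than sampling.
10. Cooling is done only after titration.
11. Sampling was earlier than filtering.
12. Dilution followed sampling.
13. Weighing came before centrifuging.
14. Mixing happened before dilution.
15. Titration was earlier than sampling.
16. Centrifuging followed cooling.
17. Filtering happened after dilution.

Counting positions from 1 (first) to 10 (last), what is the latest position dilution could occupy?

Dilution must come before filtering — 1 step forced after it.
Everything else can be placed before dilution in some valid order, so dilution can sit as late as position 10 − 1 = 9.

9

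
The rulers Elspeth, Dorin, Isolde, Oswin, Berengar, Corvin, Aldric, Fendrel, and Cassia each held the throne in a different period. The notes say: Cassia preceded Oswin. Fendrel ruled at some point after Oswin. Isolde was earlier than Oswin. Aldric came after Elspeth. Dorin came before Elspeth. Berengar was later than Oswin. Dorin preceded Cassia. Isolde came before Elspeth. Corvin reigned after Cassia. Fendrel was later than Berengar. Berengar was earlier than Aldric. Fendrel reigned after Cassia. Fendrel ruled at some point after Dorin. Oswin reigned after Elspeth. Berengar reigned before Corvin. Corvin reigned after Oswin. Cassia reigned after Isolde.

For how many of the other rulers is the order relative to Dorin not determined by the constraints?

Forced after Dorin: Aldric, Berengar, Cassia, Corvin, Elspeth, Fendrel, and Oswin.
That leaves Isolde with no forced order relative to Dorin — 1.

1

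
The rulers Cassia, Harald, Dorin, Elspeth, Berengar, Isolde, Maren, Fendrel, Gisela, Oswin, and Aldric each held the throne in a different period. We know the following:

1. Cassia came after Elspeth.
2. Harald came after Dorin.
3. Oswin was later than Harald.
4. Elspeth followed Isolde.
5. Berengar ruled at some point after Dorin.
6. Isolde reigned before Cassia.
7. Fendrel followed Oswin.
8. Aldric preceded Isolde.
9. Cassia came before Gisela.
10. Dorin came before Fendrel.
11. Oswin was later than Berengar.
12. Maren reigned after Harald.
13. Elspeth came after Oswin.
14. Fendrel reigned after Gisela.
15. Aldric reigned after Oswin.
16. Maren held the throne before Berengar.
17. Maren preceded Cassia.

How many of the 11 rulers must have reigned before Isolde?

Directly stated before Isolde: Aldric.
Berengar reaches Isolde via Berengar → Oswin → Aldric → Isolde.
Dorin reaches Isolde via Dorin → Harald → Oswin → Aldric → Isolde.
Harald reaches Isolde via Harald → Oswin → Aldric → Isolde.
Likewise Maren and Oswin each reach Isolde by chaining the stated constraints.
No chain forces Fendrel (or any of the others) ahead of Isolde.
That's Aldric, Berengar, Dorin, Harald, Maren, and Oswin — 6 in all.

6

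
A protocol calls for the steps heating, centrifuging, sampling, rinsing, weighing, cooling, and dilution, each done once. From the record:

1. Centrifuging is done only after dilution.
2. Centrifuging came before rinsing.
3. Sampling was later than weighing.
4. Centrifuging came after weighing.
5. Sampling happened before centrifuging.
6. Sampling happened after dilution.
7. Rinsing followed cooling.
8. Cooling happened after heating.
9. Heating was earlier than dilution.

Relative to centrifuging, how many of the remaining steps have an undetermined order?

Forced before centrifuging: dilution, heating, sampling, and weighing; forced after centrifuging: rinsing.
That leaves cooling with no forced order relative to centrifuging — 1.

1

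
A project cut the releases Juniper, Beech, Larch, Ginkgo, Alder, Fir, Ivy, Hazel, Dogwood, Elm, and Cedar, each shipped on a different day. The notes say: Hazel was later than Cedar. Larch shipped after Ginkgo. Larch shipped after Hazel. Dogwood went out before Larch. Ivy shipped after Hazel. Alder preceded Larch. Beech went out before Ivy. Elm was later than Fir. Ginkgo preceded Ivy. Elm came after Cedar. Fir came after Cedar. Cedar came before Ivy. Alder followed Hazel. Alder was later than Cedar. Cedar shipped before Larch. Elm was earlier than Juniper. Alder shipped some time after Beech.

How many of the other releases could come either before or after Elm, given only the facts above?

Forced before Elm: Cedar and Fir; forced after Elm: Juniper.
That leaves Alder, Beech, Dogwood, Ginkgo, Hazel, Ivy, and Larch with no forced order relative to Elm — 7.

7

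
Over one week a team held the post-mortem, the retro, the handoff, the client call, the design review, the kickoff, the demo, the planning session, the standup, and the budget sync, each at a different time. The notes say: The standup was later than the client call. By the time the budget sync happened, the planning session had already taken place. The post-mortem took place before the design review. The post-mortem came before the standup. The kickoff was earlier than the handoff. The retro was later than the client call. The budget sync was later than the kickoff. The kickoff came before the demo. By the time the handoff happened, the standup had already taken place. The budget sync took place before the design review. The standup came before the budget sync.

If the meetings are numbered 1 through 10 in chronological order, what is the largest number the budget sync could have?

9

The budget sync must come before the design review — 1 meeting forced after it.
Everything else can be placed before the budget sync in some valid order, so the budget sync can sit as late as position 10 − 1 = 9.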